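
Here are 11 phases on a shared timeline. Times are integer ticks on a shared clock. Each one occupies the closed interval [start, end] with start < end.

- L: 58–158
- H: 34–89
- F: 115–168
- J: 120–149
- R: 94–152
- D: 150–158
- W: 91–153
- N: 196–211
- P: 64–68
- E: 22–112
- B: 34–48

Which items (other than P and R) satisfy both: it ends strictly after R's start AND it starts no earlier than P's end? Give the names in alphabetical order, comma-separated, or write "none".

Conditions: its end is strictly after R's start (X.end > 94) AND its start is no earlier than P's end (X.start >= 68).
B: end 48 > 94? ✗; start 34 >= 68? ✗ → no.
D: end 158 > 94? ✓; start 150 >= 68? ✓ → yes.
E: end 112 > 94? ✓; start 22 >= 68? ✗ → no.
F: end 168 > 94? ✓; start 115 >= 68? ✓ → yes.
H: end 89 > 94? ✗; start 34 >= 68? ✗ → no.
J: end 149 > 94? ✓; start 120 >= 68? ✓ → yes.
L: end 158 > 94? ✓; start 58 >= 68? ✗ → no.
N: end 211 > 94? ✓; start 196 >= 68? ✓ → yes.
W: end 153 > 94? ✓; start 91 >= 68? ✓ → yes.
Result: D, F, J, N, W.

D, F, J, N, W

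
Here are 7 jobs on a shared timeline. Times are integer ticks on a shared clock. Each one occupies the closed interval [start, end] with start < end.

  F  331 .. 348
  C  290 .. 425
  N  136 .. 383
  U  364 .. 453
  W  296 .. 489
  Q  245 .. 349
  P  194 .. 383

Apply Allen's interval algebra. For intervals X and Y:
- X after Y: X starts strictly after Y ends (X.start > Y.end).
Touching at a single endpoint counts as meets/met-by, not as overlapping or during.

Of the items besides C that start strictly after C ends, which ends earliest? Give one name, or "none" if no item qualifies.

Target C = [290, 425].
F [331, 348] → during → excluded.
N [136, 383] → overlaps → excluded.
P [194, 383] → overlaps → excluded.
Q [245, 349] → overlaps → excluded.
U [364, 453] → overlapped-by → excluded.
W [296, 489] → overlapped-by → excluded.
No candidates → none.

none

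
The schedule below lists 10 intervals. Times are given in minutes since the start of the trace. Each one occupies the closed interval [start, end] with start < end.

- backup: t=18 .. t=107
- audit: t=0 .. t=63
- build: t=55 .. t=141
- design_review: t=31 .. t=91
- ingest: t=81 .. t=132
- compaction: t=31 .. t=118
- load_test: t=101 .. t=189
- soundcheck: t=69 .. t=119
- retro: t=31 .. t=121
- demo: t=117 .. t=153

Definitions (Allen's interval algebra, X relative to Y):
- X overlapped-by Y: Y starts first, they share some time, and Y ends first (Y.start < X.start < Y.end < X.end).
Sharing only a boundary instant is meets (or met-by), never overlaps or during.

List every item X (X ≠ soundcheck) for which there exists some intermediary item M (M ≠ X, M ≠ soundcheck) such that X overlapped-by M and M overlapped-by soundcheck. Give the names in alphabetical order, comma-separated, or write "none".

demo, load_test

Target soundcheck = [t=69, t=119].
Intermediaries M with M overlapped-by soundcheck: demo, ingest, load_test.
Via demo — items with X overlapped-by demo: none.
Via ingest — items with X overlapped-by ingest: demo, load_test.
Via load_test — items with X overlapped-by load_test: none.
Union: demo, load_test.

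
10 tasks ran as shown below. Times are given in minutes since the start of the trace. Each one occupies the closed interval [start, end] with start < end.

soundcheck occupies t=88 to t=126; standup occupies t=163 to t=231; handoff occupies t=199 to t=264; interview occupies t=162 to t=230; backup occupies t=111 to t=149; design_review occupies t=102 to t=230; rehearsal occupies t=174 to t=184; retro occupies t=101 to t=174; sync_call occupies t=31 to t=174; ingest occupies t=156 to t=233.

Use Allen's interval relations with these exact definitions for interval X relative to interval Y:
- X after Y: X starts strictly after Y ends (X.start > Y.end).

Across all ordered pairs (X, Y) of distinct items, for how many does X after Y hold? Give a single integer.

Checking all 90 ordered pairs for relation 'after'; matching pairs in alphabetical order:
(handoff, backup): handoff after backup ✓
(handoff, rehearsal): handoff after rehearsal ✓
(handoff, retro): handoff after retro ✓
(handoff, soundcheck): handoff after soundcheck ✓
(handoff, sync_call): handoff after sync_call ✓
(ingest, backup): ingest after backup ✓
(ingest, soundcheck): ingest after soundcheck ✓
(interview, backup): interview after backup ✓
(interview, soundcheck): interview after soundcheck ✓
(rehearsal, backup): rehearsal after backup ✓
(rehearsal, soundcheck): rehearsal after soundcheck ✓
(standup, backup): standup after backup ✓
(standup, soundcheck): standup after soundcheck ✓
Count: 13.

13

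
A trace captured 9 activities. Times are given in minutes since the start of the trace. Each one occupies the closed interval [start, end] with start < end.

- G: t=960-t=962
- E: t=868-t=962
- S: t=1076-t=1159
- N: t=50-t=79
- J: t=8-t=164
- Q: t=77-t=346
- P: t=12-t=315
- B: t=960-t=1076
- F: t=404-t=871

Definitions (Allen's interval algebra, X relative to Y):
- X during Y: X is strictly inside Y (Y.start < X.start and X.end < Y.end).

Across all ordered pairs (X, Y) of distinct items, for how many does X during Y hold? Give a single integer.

Checking all 72 ordered pairs for relation 'during'; matching pairs in alphabetical order:
(N, J): N during J ✓
(N, P): N during P ✓
Count: 2.

2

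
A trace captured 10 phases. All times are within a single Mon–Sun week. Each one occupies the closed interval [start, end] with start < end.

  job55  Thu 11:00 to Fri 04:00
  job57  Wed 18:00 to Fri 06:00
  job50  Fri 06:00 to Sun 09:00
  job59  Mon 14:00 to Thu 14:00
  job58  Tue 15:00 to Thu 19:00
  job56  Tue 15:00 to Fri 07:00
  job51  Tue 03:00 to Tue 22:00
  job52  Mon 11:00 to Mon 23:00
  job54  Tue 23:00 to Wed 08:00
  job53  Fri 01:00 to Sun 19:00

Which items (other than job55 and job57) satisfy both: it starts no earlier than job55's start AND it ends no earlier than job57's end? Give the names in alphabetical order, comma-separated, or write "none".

Conditions: its start is no earlier than job55's start (X.start >= Thu 11:00) AND its end is no earlier than job57's end (X.end >= Fri 06:00).
job50: start Fri 06:00 >= Thu 11:00? ✓; end Sun 09:00 >= Fri 06:00? ✓ → yes.
job51: start Tue 03:00 >= Thu 11:00? ✗; end Tue 22:00 >= Fri 06:00? ✗ → no.
job52: start Mon 11:00 >= Thu 11:00? ✗; end Mon 23:00 >= Fri 06:00? ✗ → no.
job53: start Fri 01:00 >= Thu 11:00? ✓; end Sun 19:00 >= Fri 06:00? ✓ → yes.
job54: start Tue 23:00 >= Thu 11:00? ✗; end Wed 08:00 >= Fri 06:00? ✗ → no.
job56: start Tue 15:00 >= Thu 11:00? ✗; end Fri 07:00 >= Fri 06:00? ✓ → no.
job58: start Tue 15:00 >= Thu 11:00? ✗; end Thu 19:00 >= Fri 06:00? ✗ → no.
job59: start Mon 14:00 >= Thu 11:00? ✗; end Thu 14:00 >= Fri 06:00? ✗ → no.
Result: job50, job53.

job50, job53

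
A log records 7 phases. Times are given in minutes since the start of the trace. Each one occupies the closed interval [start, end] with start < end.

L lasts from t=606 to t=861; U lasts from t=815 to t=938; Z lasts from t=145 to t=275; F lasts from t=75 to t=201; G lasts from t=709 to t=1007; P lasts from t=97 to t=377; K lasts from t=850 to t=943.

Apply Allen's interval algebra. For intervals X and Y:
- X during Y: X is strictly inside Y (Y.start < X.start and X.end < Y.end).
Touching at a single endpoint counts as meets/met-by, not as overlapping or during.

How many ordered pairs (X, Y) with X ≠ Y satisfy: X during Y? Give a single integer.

3

Checking all 42 ordered pairs for relation 'during'; matching pairs in alphabetical order:
(K, G): K during G ✓
(U, G): U during G ✓
(Z, P): Z during P ✓
Count: 3.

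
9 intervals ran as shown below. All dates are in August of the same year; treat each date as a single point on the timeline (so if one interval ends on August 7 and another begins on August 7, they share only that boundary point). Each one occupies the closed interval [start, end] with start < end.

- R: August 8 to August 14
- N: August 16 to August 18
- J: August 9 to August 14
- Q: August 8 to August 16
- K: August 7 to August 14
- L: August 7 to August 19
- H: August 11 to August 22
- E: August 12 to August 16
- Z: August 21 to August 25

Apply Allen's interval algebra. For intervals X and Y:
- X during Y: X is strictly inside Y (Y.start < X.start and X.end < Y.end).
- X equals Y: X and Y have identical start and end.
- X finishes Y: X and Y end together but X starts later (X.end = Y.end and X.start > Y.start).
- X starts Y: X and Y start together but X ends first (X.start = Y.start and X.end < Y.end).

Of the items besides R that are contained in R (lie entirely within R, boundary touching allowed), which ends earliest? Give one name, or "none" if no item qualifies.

J

Target R = [August 8, August 14].
E [August 12, August 16] → overlapped-by → excluded.
H [August 11, August 22] → overlapped-by → excluded.
J [August 9, August 14] → finishes → candidate.
K [August 7, August 14] → finished-by → excluded.
L [August 7, August 19] → contains → excluded.
N [August 16, August 18] → after → excluded.
Q [August 8, August 16] → started-by → excluded.
Z [August 21, August 25] → after → excluded.
Among candidates, earliest end is August 14 → J.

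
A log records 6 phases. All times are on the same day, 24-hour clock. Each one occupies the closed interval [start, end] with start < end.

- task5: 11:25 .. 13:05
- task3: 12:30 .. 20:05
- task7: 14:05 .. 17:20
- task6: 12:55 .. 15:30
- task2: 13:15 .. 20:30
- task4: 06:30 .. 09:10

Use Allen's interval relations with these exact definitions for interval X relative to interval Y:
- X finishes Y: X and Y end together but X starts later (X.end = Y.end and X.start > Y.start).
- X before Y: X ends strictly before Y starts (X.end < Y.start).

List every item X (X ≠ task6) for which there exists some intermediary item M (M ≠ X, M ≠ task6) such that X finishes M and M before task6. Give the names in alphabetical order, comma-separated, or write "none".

none

Target task6 = [12:55, 15:30].
Intermediaries M with M before task6: task4.
Via task4 — items with X finishes task4: none.
Union: none.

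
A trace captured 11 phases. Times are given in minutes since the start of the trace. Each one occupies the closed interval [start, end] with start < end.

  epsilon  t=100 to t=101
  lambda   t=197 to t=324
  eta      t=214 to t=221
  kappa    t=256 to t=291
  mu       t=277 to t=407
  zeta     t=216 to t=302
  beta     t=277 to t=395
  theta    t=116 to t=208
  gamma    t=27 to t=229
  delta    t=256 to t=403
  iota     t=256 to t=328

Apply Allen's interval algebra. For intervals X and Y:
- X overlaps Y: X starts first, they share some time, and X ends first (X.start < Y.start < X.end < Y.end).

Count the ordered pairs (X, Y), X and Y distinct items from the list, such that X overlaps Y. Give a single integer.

Checking all 110 ordered pairs for relation 'overlaps'; matching pairs in alphabetical order:
(delta, mu): delta overlaps mu ✓
(eta, zeta): eta overlaps zeta ✓
(gamma, lambda): gamma overlaps lambda ✓
(gamma, zeta): gamma overlaps zeta ✓
(iota, beta): iota overlaps beta ✓
(iota, mu): iota overlaps mu ✓
(kappa, beta): kappa overlaps beta ✓
(kappa, mu): kappa overlaps mu ✓
(lambda, beta): lambda overlaps beta ✓
(lambda, delta): lambda overlaps delta ✓
(lambda, iota): lambda overlaps iota ✓
(lambda, mu): lambda overlaps mu ✓
(theta, lambda): theta overlaps lambda ✓
(zeta, beta): zeta overlaps beta ✓
(zeta, delta): zeta overlaps delta ✓
(zeta, iota): zeta overlaps iota ✓
(zeta, mu): zeta overlaps mu ✓
Count: 17.

17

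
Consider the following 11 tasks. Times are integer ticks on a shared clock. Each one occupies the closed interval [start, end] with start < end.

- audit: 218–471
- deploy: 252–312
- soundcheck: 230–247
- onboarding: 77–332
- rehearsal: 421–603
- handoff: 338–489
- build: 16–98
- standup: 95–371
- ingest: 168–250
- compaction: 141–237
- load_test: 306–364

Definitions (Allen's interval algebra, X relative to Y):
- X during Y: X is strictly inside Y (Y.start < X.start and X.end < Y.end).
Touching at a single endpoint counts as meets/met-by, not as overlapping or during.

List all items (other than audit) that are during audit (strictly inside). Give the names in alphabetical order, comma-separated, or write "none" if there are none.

deploy, load_test, soundcheck

Target audit = [218, 471].
build [16, 98] → before → no.
compaction [141, 237] → overlaps → no.
deploy [252, 312] → during → yes.
handoff [338, 489] → overlapped-by → no.
ingest [168, 250] → overlaps → no.
load_test [306, 364] → during → yes.
onboarding [77, 332] → overlaps → no.
rehearsal [421, 603] → overlapped-by → no.
soundcheck [230, 247] → during → yes.
standup [95, 371] → overlaps → no.
Result: deploy, load_test, soundcheck.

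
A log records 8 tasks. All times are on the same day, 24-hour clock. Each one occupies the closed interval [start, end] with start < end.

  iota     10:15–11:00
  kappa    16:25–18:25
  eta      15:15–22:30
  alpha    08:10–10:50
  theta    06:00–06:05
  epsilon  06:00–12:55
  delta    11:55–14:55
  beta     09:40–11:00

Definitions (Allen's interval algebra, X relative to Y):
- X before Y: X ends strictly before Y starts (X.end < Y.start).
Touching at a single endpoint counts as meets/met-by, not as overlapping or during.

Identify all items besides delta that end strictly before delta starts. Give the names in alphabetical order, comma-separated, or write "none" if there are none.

Target delta = [11:55, 14:55].
alpha [08:10, 10:50] → before → yes.
beta [09:40, 11:00] → before → yes.
epsilon [06:00, 12:55] → overlaps → no.
eta [15:15, 22:30] → after → no.
iota [10:15, 11:00] → before → yes.
kappa [16:25, 18:25] → after → no.
theta [06:00, 06:05] → before → yes.
Result: alpha, beta, iota, theta.

alpha, beta, iota, theta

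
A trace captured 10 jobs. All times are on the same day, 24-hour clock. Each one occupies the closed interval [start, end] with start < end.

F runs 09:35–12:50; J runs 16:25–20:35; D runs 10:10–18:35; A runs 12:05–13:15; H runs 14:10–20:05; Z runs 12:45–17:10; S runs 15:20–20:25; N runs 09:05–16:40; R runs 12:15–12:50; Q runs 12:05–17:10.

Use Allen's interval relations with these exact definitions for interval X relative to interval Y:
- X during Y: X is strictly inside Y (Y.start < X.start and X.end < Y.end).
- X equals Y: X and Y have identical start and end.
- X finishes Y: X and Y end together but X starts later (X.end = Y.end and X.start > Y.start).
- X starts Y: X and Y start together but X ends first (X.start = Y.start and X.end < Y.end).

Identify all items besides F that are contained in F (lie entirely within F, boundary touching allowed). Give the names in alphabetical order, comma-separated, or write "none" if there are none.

R

Target F = [09:35, 12:50].
A [12:05, 13:15] → overlapped-by → no.
D [10:10, 18:35] → overlapped-by → no.
H [14:10, 20:05] → after → no.
J [16:25, 20:35] → after → no.
N [09:05, 16:40] → contains → no.
Q [12:05, 17:10] → overlapped-by → no.
R [12:15, 12:50] → finishes → yes.
S [15:20, 20:25] → after → no.
Z [12:45, 17:10] → overlapped-by → no.
Result: R.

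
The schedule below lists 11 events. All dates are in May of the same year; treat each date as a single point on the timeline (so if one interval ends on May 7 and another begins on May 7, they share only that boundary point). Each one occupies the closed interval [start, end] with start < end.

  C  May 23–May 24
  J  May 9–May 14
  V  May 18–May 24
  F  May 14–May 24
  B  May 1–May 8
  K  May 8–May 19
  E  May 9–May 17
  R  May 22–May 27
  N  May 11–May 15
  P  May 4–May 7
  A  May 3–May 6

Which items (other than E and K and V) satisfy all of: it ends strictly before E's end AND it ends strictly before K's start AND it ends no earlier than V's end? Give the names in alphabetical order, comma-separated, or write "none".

Conditions: its end is strictly before E's end (X.end < May 17) AND its end is strictly before K's start (X.end < May 8) AND its end is no earlier than V's end (X.end >= May 24).
A: end May 6 < May 17? ✓; end May 6 < May 8? ✓; end May 6 >= May 24? ✗ → no.
B: end May 8 < May 17? ✓; end May 8 < May 8? ✗; end May 8 >= May 24? ✗ → no.
C: end May 24 < May 17? ✗; end May 24 < May 8? ✗; end May 24 >= May 24? ✓ → no.
F: end May 24 < May 17? ✗; end May 24 < May 8? ✗; end May 24 >= May 24? ✓ → no.
J: end May 14 < May 17? ✓; end May 14 < May 8? ✗; end May 14 >= May 24? ✗ → no.
N: end May 15 < May 17? ✓; end May 15 < May 8? ✗; end May 15 >= May 24? ✗ → no.
P: end May 7 < May 17? ✓; end May 7 < May 8? ✓; end May 7 >= May 24? ✗ → no.
R: end May 27 < May 17? ✗; end May 27 < May 8? ✗; end May 27 >= May 24? ✓ → no.
Result: none.

none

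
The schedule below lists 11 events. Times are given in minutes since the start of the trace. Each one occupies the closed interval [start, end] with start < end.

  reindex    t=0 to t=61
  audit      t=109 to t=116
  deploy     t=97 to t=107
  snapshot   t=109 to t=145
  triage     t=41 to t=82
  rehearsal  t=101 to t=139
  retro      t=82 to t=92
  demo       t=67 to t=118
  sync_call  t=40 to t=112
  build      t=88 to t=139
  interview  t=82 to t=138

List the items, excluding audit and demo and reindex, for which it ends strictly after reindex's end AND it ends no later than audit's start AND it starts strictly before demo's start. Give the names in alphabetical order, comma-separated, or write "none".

triage

Conditions: its end is strictly after reindex's end (X.end > t=61) AND its end is no later than audit's start (X.end <= t=109) AND its start is strictly before demo's start (X.start < t=67).
build: end t=139 > t=61? ✓; end t=139 <= t=109? ✗; start t=88 < t=67? ✗ → no.
deploy: end t=107 > t=61? ✓; end t=107 <= t=109? ✓; start t=97 < t=67? ✗ → no.
interview: end t=138 > t=61? ✓; end t=138 <= t=109? ✗; start t=82 < t=67? ✗ → no.
rehearsal: end t=139 > t=61? ✓; end t=139 <= t=109? ✗; start t=101 < t=67? ✗ → no.
retro: end t=92 > t=61? ✓; end t=92 <= t=109? ✓; start t=82 < t=67? ✗ → no.
snapshot: end t=145 > t=61? ✓; end t=145 <= t=109? ✗; start t=109 < t=67? ✗ → no.
sync_call: end t=112 > t=61? ✓; end t=112 <= t=109? ✗; start t=40 < t=67? ✓ → no.
triage: end t=82 > t=61? ✓; end t=82 <= t=109? ✓; start t=41 < t=67? ✓ → yes.
Result: triage.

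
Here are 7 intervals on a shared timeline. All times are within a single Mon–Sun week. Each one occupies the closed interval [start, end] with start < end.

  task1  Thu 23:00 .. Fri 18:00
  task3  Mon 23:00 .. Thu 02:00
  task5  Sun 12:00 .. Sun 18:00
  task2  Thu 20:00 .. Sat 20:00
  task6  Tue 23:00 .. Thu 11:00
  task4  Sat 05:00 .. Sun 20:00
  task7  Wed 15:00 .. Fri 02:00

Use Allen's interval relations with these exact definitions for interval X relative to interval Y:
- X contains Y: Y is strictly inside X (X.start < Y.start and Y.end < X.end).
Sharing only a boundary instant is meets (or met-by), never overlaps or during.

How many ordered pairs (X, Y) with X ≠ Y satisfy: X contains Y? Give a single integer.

2

Checking all 42 ordered pairs for relation 'contains'; matching pairs in alphabetical order:
(task2, task1): task2 contains task1 ✓
(task4, task5): task4 contains task5 ✓
Count: 2.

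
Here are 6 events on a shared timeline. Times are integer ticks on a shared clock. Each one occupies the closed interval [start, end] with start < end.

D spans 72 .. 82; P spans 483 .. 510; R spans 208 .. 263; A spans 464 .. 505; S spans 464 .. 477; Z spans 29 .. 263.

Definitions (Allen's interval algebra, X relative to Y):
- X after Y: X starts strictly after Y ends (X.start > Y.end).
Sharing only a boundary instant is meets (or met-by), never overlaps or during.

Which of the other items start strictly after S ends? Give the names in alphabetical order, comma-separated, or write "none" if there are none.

P

Target S = [464, 477].
A [464, 505] → started-by → no.
D [72, 82] → before → no.
P [483, 510] → after → yes.
R [208, 263] → before → no.
Z [29, 263] → before → no.
Result: P.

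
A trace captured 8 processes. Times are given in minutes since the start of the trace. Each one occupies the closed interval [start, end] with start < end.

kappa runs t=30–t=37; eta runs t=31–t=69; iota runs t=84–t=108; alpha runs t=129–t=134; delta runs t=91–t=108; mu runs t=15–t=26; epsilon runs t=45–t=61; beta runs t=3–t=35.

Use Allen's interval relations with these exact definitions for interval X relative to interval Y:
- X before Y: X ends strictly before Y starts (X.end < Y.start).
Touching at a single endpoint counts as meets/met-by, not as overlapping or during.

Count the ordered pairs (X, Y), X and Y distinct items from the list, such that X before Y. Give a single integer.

22

Checking all 56 ordered pairs for relation 'before'; matching pairs in alphabetical order:
(beta, alpha): beta before alpha ✓
(beta, delta): beta before delta ✓
(beta, epsilon): beta before epsilon ✓
(beta, iota): beta before iota ✓
(delta, alpha): delta before alpha ✓
(epsilon, alpha): epsilon before alpha ✓
(epsilon, delta): epsilon before delta ✓
(epsilon, iota): epsilon before iota ✓
(eta, alpha): eta before alpha ✓
(eta, delta): eta before delta ✓
(eta, iota): eta before iota ✓
(iota, alpha): iota before alpha ✓
(kappa, alpha): kappa before alpha ✓
(kappa, delta): kappa before delta ✓
(kappa, epsilon): kappa before epsilon ✓
(kappa, iota): kappa before iota ✓
(mu, alpha): mu before alpha ✓
(mu, delta): mu before delta ✓
(mu, epsilon): mu before epsilon ✓
(mu, eta): mu before eta ✓
(mu, iota): mu before iota ✓
(mu, kappa): mu before kappa ✓
Count: 22.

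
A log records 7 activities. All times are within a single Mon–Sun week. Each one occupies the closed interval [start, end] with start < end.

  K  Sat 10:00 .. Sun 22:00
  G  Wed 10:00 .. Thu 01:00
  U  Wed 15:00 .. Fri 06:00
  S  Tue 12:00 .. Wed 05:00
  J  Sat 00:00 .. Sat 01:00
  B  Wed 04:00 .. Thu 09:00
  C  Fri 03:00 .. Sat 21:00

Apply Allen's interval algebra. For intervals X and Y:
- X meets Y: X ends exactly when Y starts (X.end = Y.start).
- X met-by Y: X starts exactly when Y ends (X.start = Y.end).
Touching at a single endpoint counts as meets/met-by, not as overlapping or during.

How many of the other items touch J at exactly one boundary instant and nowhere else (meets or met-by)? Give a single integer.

0

Target J = [Sat 00:00, Sat 01:00].
B [Wed 04:00, Thu 09:00] → before → no.
C [Fri 03:00, Sat 21:00] → contains → no.
G [Wed 10:00, Thu 01:00] → before → no.
K [Sat 10:00, Sun 22:00] → after → no.
S [Tue 12:00, Wed 05:00] → before → no.
U [Wed 15:00, Fri 06:00] → before → no.
Total: 0.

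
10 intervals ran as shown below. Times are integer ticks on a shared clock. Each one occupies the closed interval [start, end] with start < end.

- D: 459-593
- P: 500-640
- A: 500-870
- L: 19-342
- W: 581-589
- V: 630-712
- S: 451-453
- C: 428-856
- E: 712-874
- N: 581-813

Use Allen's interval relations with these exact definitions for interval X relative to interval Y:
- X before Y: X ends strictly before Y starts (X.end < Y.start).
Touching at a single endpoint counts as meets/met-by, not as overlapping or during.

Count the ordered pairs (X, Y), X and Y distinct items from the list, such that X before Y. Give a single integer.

21

Checking all 90 ordered pairs for relation 'before'; matching pairs in alphabetical order:
(D, E): D before E ✓
(D, V): D before V ✓
(L, A): L before A ✓
(L, C): L before C ✓
(L, D): L before D ✓
(L, E): L before E ✓
(L, N): L before N ✓
(L, P): L before P ✓
(L, S): L before S ✓
(L, V): L before V ✓
(L, W): L before W ✓
(P, E): P before E ✓
(S, A): S before A ✓
(S, D): S before D ✓
(S, E): S before E ✓
(S, N): S before N ✓
(S, P): S before P ✓
(S, V): S before V ✓
(S, W): S before W ✓
(W, E): W before E ✓
(W, V): W before V ✓
Count: 21.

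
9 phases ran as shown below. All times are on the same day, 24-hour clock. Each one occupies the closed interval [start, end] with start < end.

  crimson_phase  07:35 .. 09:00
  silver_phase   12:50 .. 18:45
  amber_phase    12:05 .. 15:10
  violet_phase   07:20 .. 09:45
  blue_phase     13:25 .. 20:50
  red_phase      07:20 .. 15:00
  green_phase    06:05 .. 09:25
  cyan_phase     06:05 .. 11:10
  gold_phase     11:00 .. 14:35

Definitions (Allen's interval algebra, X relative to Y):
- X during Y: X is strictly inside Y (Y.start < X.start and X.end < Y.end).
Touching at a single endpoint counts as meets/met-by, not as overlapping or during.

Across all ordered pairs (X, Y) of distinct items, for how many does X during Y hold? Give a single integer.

Checking all 72 ordered pairs for relation 'during'; matching pairs in alphabetical order:
(crimson_phase, cyan_phase): crimson_phase during cyan_phase ✓
(crimson_phase, green_phase): crimson_phase during green_phase ✓
(crimson_phase, red_phase): crimson_phase during red_phase ✓
(crimson_phase, violet_phase): crimson_phase during violet_phase ✓
(gold_phase, red_phase): gold_phase during red_phase ✓
(violet_phase, cyan_phase): violet_phase during cyan_phase ✓
Count: 6.

6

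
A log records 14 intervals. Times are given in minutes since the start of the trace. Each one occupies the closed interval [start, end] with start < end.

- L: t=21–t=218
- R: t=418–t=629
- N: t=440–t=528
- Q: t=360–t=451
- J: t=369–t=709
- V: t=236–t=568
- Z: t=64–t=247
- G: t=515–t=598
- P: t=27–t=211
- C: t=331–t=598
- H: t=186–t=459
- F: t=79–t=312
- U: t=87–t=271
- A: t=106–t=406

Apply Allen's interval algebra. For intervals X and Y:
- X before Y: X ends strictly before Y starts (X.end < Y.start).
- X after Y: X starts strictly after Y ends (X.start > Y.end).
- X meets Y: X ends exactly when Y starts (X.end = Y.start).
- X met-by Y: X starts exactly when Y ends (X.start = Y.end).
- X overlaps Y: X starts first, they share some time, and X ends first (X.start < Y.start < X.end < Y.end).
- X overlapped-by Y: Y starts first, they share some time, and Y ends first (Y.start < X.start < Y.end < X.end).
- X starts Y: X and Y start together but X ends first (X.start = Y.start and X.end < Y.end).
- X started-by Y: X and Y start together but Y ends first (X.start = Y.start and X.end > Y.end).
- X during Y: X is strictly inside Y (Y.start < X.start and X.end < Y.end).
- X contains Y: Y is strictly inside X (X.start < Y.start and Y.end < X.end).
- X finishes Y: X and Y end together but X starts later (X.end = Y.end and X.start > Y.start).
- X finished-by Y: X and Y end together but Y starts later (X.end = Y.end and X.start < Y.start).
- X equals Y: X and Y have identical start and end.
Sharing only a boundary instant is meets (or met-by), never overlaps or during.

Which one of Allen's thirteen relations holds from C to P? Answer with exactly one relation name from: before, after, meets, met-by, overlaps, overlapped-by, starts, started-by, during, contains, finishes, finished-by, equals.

C = [t=331, t=598]; P = [t=27, t=211].
Compare endpoints: C.start > P.start, C.start > P.end, C.end > P.start, C.end > P.end.
That pattern is 'after'.

after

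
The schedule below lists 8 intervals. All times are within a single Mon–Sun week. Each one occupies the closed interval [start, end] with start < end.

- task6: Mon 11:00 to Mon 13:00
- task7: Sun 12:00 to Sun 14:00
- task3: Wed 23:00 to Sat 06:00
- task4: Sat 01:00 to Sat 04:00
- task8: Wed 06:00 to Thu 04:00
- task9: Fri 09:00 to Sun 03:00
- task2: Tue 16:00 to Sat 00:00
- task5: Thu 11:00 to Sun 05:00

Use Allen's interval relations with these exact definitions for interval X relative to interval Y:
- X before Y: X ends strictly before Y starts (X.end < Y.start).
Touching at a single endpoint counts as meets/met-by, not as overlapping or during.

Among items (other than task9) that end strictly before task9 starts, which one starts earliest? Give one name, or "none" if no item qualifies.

Target task9 = [Fri 09:00, Sun 03:00].
task2 [Tue 16:00, Sat 00:00] → overlaps → excluded.
task3 [Wed 23:00, Sat 06:00] → overlaps → excluded.
task4 [Sat 01:00, Sat 04:00] → during → excluded.
task5 [Thu 11:00, Sun 05:00] → contains → excluded.
task6 [Mon 11:00, Mon 13:00] → before → candidate.
task7 [Sun 12:00, Sun 14:00] → after → excluded.
task8 [Wed 06:00, Thu 04:00] → before → candidate.
Among candidates, earliest start is Mon 11:00 → task6.

task6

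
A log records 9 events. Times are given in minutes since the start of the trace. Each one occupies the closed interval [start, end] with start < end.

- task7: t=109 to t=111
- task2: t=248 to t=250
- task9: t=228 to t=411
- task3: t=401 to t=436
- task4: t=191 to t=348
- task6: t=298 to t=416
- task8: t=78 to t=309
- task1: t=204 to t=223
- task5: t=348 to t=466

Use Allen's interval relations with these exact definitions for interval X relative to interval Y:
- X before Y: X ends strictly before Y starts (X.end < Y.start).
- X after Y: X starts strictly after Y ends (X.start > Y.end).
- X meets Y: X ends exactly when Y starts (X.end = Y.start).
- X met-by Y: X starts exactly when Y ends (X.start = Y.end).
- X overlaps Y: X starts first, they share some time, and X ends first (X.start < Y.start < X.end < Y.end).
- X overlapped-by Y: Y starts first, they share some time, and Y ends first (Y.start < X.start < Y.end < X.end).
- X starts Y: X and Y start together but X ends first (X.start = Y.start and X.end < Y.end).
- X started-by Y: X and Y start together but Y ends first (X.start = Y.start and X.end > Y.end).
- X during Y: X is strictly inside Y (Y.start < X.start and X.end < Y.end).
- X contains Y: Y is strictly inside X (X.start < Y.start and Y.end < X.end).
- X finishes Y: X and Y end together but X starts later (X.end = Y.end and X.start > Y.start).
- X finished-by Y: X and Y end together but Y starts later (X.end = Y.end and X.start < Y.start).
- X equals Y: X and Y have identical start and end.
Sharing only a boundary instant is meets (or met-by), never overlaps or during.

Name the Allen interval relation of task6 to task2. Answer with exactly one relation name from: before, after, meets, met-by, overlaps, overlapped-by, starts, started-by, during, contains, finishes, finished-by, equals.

after

task6 = [t=298, t=416]; task2 = [t=248, t=250].
Compare endpoints: task6.start > task2.start, task6.start > task2.end, task6.end > task2.start, task6.end > task2.end.
That pattern is 'after'.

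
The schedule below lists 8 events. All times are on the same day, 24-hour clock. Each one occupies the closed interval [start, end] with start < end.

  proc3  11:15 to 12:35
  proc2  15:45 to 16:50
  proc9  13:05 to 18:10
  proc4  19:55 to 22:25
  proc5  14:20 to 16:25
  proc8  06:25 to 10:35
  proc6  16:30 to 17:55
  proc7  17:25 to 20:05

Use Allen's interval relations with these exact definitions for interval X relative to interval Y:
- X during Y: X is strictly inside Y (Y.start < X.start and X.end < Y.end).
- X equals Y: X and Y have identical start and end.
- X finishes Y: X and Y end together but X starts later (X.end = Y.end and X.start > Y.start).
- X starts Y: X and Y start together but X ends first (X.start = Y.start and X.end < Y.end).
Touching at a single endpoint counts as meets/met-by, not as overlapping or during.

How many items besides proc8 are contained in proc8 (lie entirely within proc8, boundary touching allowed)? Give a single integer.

Target proc8 = [06:25, 10:35].
proc2 [15:45, 16:50] → after → no.
proc3 [11:15, 12:35] → after → no.
proc4 [19:55, 22:25] → after → no.
proc5 [14:20, 16:25] → after → no.
proc6 [16:30, 17:55] → after → no.
proc7 [17:25, 20:05] → after → no.
proc9 [13:05, 18:10] → after → no.
Total: 0.

0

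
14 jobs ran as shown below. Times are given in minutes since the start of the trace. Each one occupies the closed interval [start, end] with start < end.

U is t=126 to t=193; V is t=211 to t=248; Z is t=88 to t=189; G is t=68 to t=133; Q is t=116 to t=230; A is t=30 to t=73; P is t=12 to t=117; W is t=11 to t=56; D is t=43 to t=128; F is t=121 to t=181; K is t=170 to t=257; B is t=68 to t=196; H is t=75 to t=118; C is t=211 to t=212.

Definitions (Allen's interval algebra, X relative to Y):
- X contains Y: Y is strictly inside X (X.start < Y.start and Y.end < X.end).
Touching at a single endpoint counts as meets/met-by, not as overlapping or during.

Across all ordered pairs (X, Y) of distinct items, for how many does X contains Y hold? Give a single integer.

Checking all 182 ordered pairs for relation 'contains'; matching pairs in alphabetical order:
(B, F): B contains F ✓
(B, H): B contains H ✓
(B, U): B contains U ✓
(B, Z): B contains Z ✓
(D, H): D contains H ✓
(G, H): G contains H ✓
(K, C): K contains C ✓
(K, V): K contains V ✓
(P, A): P contains A ✓
(Q, C): Q contains C ✓
(Q, F): Q contains F ✓
(Q, U): Q contains U ✓
(Z, F): Z contains F ✓
Count: 13.

13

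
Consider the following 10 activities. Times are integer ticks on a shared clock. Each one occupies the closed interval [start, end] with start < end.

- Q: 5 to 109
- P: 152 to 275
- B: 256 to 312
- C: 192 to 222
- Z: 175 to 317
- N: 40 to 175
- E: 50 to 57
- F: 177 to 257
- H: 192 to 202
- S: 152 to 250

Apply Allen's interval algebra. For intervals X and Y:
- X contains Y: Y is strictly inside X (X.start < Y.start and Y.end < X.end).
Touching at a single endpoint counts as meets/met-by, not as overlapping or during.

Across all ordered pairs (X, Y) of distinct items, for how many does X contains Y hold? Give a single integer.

13

Checking all 90 ordered pairs for relation 'contains'; matching pairs in alphabetical order:
(F, C): F contains C ✓
(F, H): F contains H ✓
(N, E): N contains E ✓
(P, C): P contains C ✓
(P, F): P contains F ✓
(P, H): P contains H ✓
(Q, E): Q contains E ✓
(S, C): S contains C ✓
(S, H): S contains H ✓
(Z, B): Z contains B ✓
(Z, C): Z contains C ✓
(Z, F): Z contains F ✓
(Z, H): Z contains H ✓
Count: 13.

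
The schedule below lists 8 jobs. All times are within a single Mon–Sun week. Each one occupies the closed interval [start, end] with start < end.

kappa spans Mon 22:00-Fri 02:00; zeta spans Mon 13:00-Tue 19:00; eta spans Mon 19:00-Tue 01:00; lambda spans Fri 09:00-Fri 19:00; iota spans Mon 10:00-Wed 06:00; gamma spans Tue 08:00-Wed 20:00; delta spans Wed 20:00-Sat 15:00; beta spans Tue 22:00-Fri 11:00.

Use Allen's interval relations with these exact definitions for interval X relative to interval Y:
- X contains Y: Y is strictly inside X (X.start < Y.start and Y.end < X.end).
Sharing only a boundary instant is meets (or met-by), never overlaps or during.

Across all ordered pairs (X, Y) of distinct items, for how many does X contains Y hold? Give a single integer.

Checking all 56 ordered pairs for relation 'contains'; matching pairs in alphabetical order:
(delta, lambda): delta contains lambda ✓
(iota, eta): iota contains eta ✓
(iota, zeta): iota contains zeta ✓
(kappa, gamma): kappa contains gamma ✓
(zeta, eta): zeta contains eta ✓
Count: 5.

5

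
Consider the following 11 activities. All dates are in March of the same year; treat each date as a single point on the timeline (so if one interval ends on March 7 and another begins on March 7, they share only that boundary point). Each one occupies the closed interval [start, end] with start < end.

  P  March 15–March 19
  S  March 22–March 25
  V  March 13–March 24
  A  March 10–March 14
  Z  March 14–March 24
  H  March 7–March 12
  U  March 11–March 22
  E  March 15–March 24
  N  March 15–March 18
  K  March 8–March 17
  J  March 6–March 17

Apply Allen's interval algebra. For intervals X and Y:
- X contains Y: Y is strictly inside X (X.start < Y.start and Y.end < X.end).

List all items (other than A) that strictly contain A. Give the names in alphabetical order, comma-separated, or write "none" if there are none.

J, K

Target A = [March 10, March 14].
E [March 15, March 24] → after → no.
H [March 7, March 12] → overlaps → no.
J [March 6, March 17] → contains → yes.
K [March 8, March 17] → contains → yes.
N [March 15, March 18] → after → no.
P [March 15, March 19] → after → no.
S [March 22, March 25] → after → no.
U [March 11, March 22] → overlapped-by → no.
V [March 13, March 24] → overlapped-by → no.
Z [March 14, March 24] → met-by → no.
Result: J, K.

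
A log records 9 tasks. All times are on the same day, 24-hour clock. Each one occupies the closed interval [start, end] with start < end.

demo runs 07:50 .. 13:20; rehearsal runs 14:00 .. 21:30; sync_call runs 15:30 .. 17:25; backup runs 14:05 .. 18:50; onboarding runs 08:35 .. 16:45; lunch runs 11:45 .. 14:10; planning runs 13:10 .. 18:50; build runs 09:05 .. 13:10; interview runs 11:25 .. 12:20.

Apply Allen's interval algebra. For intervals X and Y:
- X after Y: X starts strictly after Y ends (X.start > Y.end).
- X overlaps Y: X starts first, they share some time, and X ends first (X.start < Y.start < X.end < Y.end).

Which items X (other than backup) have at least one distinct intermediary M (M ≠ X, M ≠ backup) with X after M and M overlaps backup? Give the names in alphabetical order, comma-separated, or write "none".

Target backup = [14:05, 18:50].
Intermediaries M with M overlaps backup: lunch, onboarding.
Via lunch — items with X after lunch: sync_call.
Via onboarding — items with X after onboarding: none.
Union: sync_call.

sync_call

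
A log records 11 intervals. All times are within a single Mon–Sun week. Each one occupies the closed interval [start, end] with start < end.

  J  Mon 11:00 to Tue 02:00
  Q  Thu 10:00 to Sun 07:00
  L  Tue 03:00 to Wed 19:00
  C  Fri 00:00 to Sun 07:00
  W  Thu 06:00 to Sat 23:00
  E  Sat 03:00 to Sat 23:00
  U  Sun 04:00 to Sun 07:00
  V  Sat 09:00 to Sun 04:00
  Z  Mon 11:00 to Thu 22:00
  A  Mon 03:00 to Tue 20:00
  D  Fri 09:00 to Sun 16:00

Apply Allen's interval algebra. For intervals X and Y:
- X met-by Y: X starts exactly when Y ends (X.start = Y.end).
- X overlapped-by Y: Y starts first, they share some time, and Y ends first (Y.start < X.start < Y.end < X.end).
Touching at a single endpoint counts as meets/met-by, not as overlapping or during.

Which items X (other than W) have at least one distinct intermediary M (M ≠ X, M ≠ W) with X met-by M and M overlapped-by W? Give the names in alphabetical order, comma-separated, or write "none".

U

Target W = [Thu 06:00, Sat 23:00].
Intermediaries M with M overlapped-by W: C, D, Q, V.
Via C — items with X met-by C: none.
Via D — items with X met-by D: none.
Via Q — items with X met-by Q: none.
Via V — items with X met-by V: U.
Union: U.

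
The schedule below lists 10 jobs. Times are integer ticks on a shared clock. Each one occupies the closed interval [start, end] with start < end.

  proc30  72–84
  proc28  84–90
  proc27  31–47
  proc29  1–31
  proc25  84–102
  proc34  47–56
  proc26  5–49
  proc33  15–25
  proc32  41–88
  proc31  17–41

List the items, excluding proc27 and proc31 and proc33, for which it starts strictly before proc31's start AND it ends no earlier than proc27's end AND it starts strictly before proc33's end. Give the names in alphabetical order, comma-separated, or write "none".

proc26

Conditions: its start is strictly before proc31's start (X.start < 17) AND its end is no earlier than proc27's end (X.end >= 47) AND its start is strictly before proc33's end (X.start < 25).
proc25: start 84 < 17? ✗; end 102 >= 47? ✓; start 84 < 25? ✗ → no.
proc26: start 5 < 17? ✓; end 49 >= 47? ✓; start 5 < 25? ✓ → yes.
proc28: start 84 < 17? ✗; end 90 >= 47? ✓; start 84 < 25? ✗ → no.
proc29: start 1 < 17? ✓; end 31 >= 47? ✗; start 1 < 25? ✓ → no.
proc30: start 72 < 17? ✗; end 84 >= 47? ✓; start 72 < 25? ✗ → no.
proc32: start 41 < 17? ✗; end 88 >= 47? ✓; start 41 < 25? ✗ → no.
proc34: start 47 < 17? ✗; end 56 >= 47? ✓; start 47 < 25? ✗ → no.
Result: proc26.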